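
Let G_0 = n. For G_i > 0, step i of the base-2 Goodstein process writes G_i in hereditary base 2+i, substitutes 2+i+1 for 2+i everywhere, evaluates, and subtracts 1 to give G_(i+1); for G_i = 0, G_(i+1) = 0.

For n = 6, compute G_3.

3125

step 0: 6 = 2^2 + 2; sub 3 for 2: 3^3 + 3; = 30; G_1 = 30−1 = 29
step 1: 29 = 3^3 + 2; sub 4 for 3: 4^4 + 2; = 258; G_2 = 258−1 = 257
step 2: 257 = 4^4 + 1; sub 5 for 4: 5^5 + 1; = 3126; G_3 = 3126−1 = 3125
step 3: 3125 = 5^5; sub 6 for 5: 6^6; = 46656; G_4 = 46656−1 = 46655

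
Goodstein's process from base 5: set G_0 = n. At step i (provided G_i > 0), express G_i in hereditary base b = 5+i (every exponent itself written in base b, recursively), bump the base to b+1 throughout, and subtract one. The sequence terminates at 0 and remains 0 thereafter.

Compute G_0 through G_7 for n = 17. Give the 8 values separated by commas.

G_0 = 17. HB_5(17) = 3·5 + 2. Bump = 20. G_1 = 19.
G_1 = 19. HB_6(19) = 3·6 + 1. Bump = 22. G_2 = 21.
G_2 = 21. HB_7(21) = 3·7. Bump = 24. G_3 = 23.
G_3 = 23. HB_8(23) = 2·8 + 7. Bump = 25. G_4 = 24.
G_4 = 24. HB_9(24) = 2·9 + 6. Bump = 26. G_5 = 25.
G_5 = 25. HB_10(25) = 2·10 + 5. Bump = 27. G_6 = 26.
G_6 = 26. HB_11(26) = 2·11 + 4. Bump = 28. G_7 = 27.

17, 19, 21, 23, 24, 25, 26, 27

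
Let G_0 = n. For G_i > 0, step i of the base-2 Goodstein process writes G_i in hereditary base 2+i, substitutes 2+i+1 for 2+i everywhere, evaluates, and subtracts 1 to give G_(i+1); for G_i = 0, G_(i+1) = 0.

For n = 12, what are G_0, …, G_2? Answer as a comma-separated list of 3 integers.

12, 107, 1065

G_0 = 12. HB_2(12) = 2^(2 + 1) + 2^2. Bump = 108. G_1 = 107.
G_1 = 107. HB_3(107) = 3^(3 + 1) + 2·3^2 + 2·3 + 2. Bump = 1066. G_2 = 1065.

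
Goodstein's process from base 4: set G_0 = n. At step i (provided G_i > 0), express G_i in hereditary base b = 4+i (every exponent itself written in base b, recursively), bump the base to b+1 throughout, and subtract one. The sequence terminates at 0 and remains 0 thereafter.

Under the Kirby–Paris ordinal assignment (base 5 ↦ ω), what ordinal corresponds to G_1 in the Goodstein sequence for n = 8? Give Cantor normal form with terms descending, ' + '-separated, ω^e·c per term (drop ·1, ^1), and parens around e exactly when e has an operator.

ω + 4

step 0: 8 = 2·4; sub 5 for 4: 2·5; = 10; G_1 = 10−1 = 9
step 1: 9 = 5 + 4; sub 6 for 5: 6 + 4; = 10; G_2 = 10−1 = 9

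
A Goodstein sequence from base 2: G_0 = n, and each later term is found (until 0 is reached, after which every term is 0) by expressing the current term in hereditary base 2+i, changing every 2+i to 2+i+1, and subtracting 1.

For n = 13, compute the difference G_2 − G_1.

step 0: 13 = 2^(2 + 1) + 2^2 + 1; sub 3 for 2: 3^(3 + 1) + 3^3 + 1; = 109; G_1 = 109−1 = 108
step 1: 108 = 3^(3 + 1) + 3^3; sub 4 for 3: 4^(4 + 1) + 4^4; = 1280; G_2 = 1280−1 = 1279

1171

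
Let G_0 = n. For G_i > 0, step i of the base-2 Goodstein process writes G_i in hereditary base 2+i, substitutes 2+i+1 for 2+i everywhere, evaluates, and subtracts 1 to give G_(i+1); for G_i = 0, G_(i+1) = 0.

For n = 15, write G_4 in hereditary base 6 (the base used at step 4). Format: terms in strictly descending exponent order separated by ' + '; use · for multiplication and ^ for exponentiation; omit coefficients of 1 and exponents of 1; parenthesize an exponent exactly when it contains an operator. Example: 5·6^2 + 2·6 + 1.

i=0: 15 = 2^(2 + 1) + 2^2 + 2 + 1 (b=2); 2→3: 3^(3 + 1) + 3^3 + 3 + 1 = 112; 112−1 = 111
i=1: 111 = 3^(3 + 1) + 3^3 + 3 (b=3); 3→4: 4^(4 + 1) + 4^4 + 4 = 1284; 1284−1 = 1283
i=2: 1283 = 4^(4 + 1) + 4^4 + 3 (b=4); 4→5: 5^(5 + 1) + 5^5 + 3 = 18753; 18753−1 = 18752
i=3: 18752 = 5^(5 + 1) + 5^5 + 2 (b=5); 5→6: 6^(6 + 1) + 6^6 + 2 = 326594; 326594−1 = 326593

6^(6 + 1) + 6^6 + 1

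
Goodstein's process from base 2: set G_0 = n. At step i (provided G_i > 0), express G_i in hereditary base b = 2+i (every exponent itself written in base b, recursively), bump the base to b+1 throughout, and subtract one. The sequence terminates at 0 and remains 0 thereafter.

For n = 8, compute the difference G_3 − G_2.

5757

G_0=8  [base 2] 2^(2 + 1)  →[2↦3]→  3^(3 + 1) = 81  −1 ⇒ G_1=80
G_1=80  [base 3] 2·3^3 + 2·3^2 + 2·3 + 2  →[3↦4]→  2·4^4 + 2·4^2 + 2·4 + 2 = 554  −1 ⇒ G_2=553
G_2=553  [base 4] 2·4^4 + 2·4^2 + 2·4 + 1  →[4↦5]→  2·5^5 + 2·5^2 + 2·5 + 1 = 6311  −1 ⇒ G_3=6310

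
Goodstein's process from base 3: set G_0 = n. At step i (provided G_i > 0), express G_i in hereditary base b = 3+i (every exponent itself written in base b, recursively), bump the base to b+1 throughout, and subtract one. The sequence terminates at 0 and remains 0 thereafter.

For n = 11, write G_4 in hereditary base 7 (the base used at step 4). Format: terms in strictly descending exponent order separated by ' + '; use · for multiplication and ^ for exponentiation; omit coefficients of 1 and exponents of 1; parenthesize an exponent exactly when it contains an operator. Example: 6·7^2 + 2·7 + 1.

5·7 + 4

i=0: 11 = 3^2 + 2 (b=3); 3→4: 4^2 + 2 = 18; 18−1 = 17
i=1: 17 = 4^2 + 1 (b=4); 4→5: 5^2 + 1 = 26; 26−1 = 25
i=2: 25 = 5^2 (b=5); 5→6: 6^2 = 36; 36−1 = 35
i=3: 35 = 5·6 + 5 (b=6); 6→7: 5·7 + 5 = 40; 40−1 = 39
i=4: 39 = 5·7 + 4 (b=7); 7→8: 5·8 + 4 = 44; 44−1 = 43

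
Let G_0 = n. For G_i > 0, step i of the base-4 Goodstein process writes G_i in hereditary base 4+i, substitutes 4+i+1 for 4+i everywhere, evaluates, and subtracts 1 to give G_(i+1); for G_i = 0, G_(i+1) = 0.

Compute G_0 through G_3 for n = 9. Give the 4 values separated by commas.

9, 10, 11, 11

G_0 = 9. HB_4(9) = 2·4 + 1. Bump = 11. G_1 = 10.
G_1 = 10. HB_5(10) = 2·5. Bump = 12. G_2 = 11.
G_2 = 11. HB_6(11) = 6 + 5. Bump = 12. G_3 = 11.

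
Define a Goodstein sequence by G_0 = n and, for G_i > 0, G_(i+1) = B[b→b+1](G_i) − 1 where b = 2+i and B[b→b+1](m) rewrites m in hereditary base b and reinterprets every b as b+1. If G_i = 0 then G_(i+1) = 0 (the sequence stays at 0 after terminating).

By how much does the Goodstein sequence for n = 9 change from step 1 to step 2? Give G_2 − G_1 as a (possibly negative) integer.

base 2: 9 = 2^(2 + 1) + 1; at 3: 3^(3 + 1) + 1 = 82; next = 81
base 3: 81 = 3^(3 + 1); at 4: 4^(4 + 1) = 1024; next = 1023

942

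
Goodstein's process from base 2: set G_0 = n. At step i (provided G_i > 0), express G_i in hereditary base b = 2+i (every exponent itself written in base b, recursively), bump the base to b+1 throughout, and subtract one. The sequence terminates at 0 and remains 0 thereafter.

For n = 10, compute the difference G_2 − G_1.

942

10 —HB2→ 2^(2 + 1) + 2 —bump→ 3^(3 + 1) + 3 = 84 —(−1)→ 83
83 —HB3→ 3^(3 + 1) + 2 —bump→ 4^(4 + 1) + 2 = 1026 —(−1)→ 1025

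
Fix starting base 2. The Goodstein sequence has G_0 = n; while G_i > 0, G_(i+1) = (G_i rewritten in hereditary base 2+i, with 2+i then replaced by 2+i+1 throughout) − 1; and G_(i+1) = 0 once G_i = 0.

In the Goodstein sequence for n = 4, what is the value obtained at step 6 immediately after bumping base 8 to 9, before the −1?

174

G_0 = 4. HB_2(4) = 2^2. Bump = 27. G_1 = 26.
G_1 = 26. HB_3(26) = 2·3^2 + 2·3 + 2. Bump = 42. G_2 = 41.
G_2 = 41. HB_4(41) = 2·4^2 + 2·4 + 1. Bump = 61. G_3 = 60.
G_3 = 60. HB_5(60) = 2·5^2 + 2·5. Bump = 84. G_4 = 83.
G_4 = 83. HB_6(83) = 2·6^2 + 6 + 5. Bump = 110. G_5 = 109.
G_5 = 109. HB_7(109) = 2·7^2 + 7 + 4. Bump = 140. G_6 = 139.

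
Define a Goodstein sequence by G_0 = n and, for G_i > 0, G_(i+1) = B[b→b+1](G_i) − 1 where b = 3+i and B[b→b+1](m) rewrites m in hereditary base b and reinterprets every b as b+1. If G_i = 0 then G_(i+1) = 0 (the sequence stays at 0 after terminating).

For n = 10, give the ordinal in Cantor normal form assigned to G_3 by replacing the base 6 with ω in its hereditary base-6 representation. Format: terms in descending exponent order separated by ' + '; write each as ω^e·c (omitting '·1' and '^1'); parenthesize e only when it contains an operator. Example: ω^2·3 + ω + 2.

base 3: 10 = 3^2 + 1; at 4: 4^2 + 1 = 17; next = 16
base 4: 16 = 4^2; at 5: 5^2 = 25; next = 24
base 5: 24 = 4·5 + 4; at 6: 4·6 + 4 = 28; next = 27
base 6: 27 = 4·6 + 3; at 7: 4·7 + 3 = 31; next = 30

ω·4 + 3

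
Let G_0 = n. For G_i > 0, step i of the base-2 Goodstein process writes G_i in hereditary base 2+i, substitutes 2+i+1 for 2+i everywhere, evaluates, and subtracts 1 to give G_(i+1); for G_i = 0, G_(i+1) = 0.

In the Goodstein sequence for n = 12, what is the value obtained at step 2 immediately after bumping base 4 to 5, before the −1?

step 0: 12 = 2^(2 + 1) + 2^2; sub 3 for 2: 3^(3 + 1) + 3^3; = 108; G_1 = 108−1 = 107
step 1: 107 = 3^(3 + 1) + 2·3^2 + 2·3 + 2; sub 4 for 3: 4^(4 + 1) + 2·4^2 + 2·4 + 2; = 1066; G_2 = 1066−1 = 1065
step 2: 1065 = 4^(4 + 1) + 2·4^2 + 2·4 + 1; sub 5 for 4: 5^(5 + 1) + 2·5^2 + 2·5 + 1; = 15686; G_3 = 15686−1 = 15685

15686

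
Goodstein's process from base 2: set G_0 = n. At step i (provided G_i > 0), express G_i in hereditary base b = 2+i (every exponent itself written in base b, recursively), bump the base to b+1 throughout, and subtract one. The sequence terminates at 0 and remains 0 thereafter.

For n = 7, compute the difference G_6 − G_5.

step 0: 7 = 2^2 + 2 + 1; sub 3 for 2: 3^3 + 3 + 1; = 31; G_1 = 31−1 = 30
step 1: 30 = 3^3 + 3; sub 4 for 3: 4^4 + 4; = 260; G_2 = 260−1 = 259
step 2: 259 = 4^4 + 3; sub 5 for 4: 5^5 + 3; = 3128; G_3 = 3128−1 = 3127
step 3: 3127 = 5^5 + 2; sub 6 for 5: 6^6 + 2; = 46658; G_4 = 46658−1 = 46657
step 4: 46657 = 6^6 + 1; sub 7 for 6: 7^7 + 1; = 823544; G_5 = 823544−1 = 823543
step 5: 823543 = 7^7; sub 8 for 7: 8^8; = 16777216; G_6 = 16777216−1 = 16777215

15953672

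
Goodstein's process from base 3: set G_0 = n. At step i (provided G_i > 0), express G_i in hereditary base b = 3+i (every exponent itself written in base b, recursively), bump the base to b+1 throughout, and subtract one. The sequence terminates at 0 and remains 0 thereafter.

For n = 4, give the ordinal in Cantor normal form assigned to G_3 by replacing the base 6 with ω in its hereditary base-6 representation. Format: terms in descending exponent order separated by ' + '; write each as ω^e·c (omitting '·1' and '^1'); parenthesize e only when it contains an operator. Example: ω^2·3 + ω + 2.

3

G_0 = 4. HB_3(4) = 3 + 1. Bump = 5. G_1 = 4.
G_1 = 4. HB_4(4) = 4. Bump = 5. G_2 = 4.
G_2 = 4. HB_5(4) = 4. Bump = 4. G_3 = 3.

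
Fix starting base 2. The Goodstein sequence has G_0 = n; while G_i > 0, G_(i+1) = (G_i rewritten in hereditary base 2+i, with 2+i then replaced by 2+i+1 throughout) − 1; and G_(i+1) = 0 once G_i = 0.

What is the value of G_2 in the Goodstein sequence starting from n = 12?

1065

i=0: 12 = 2^(2 + 1) + 2^2 (b=2); 2→3: 3^(3 + 1) + 3^3 = 108; 108−1 = 107
i=1: 107 = 3^(3 + 1) + 2·3^2 + 2·3 + 2 (b=3); 3→4: 4^(4 + 1) + 2·4^2 + 2·4 + 2 = 1066; 1066−1 = 1065
i=2: 1065 = 4^(4 + 1) + 2·4^2 + 2·4 + 1 (b=4); 4→5: 5^(5 + 1) + 2·5^2 + 2·5 + 1 = 15686; 15686−1 = 15685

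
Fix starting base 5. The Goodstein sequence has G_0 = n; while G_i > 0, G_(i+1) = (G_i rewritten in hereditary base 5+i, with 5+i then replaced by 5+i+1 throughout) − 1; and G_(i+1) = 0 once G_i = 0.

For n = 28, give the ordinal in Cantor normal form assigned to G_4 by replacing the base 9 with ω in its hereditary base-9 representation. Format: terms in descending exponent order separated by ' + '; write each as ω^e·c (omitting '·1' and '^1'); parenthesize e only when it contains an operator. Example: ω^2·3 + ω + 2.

ω·8 + 8

step 0: 28 = 5^2 + 3; sub 6 for 5: 6^2 + 3; = 39; G_1 = 39−1 = 38
step 1: 38 = 6^2 + 2; sub 7 for 6: 7^2 + 2; = 51; G_2 = 51−1 = 50
step 2: 50 = 7^2 + 1; sub 8 for 7: 8^2 + 1; = 65; G_3 = 65−1 = 64
step 3: 64 = 8^2; sub 9 for 8: 9^2; = 81; G_4 = 81−1 = 80
step 4: 80 = 8·9 + 8; sub 10 for 9: 8·10 + 8; = 88; G_5 = 88−1 = 87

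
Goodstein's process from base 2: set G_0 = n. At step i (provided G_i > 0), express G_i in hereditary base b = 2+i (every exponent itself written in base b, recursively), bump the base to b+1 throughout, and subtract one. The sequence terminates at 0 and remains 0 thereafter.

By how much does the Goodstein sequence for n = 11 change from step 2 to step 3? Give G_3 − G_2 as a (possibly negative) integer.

11 —HB2→ 2^(2 + 1) + 2 + 1 —bump→ 3^(3 + 1) + 3 + 1 = 85 —(−1)→ 84
84 —HB3→ 3^(3 + 1) + 3 —bump→ 4^(4 + 1) + 4 = 1028 —(−1)→ 1027
1027 —HB4→ 4^(4 + 1) + 3 —bump→ 5^(5 + 1) + 3 = 15628 —(−1)→ 15627

14600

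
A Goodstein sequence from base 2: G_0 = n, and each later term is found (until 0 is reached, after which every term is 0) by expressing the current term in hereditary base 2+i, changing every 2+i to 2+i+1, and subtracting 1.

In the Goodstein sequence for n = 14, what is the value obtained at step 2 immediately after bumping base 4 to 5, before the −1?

18751

(0) 14|_2 = 2^(2 + 1) + 2^2 + 2 ↦ 3^(3 + 1) + 3^3 + 3|_3 = 111 ⇒ 110
(1) 110|_3 = 3^(3 + 1) + 3^3 + 2 ↦ 4^(4 + 1) + 4^4 + 2|_4 = 1282 ⇒ 1281
(2) 1281|_4 = 4^(4 + 1) + 4^4 + 1 ↦ 5^(5 + 1) + 5^5 + 1|_5 = 18751 ⇒ 18750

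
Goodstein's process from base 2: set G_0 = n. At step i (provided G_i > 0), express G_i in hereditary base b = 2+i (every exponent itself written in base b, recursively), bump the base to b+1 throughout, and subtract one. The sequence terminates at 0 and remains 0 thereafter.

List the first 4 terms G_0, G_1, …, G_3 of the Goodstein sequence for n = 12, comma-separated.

(0) 12|_2 = 2^(2 + 1) + 2^2 ↦ 3^(3 + 1) + 3^3|_3 = 108 ⇒ 107
(1) 107|_3 = 3^(3 + 1) + 2·3^2 + 2·3 + 2 ↦ 4^(4 + 1) + 2·4^2 + 2·4 + 2|_4 = 1066 ⇒ 1065
(2) 1065|_4 = 4^(4 + 1) + 2·4^2 + 2·4 + 1 ↦ 5^(5 + 1) + 2·5^2 + 2·5 + 1|_5 = 15686 ⇒ 15685

12, 107, 1065, 15685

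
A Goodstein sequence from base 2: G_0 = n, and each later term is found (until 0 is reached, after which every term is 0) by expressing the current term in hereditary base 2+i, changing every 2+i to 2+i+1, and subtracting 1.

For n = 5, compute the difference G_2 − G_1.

228

G_0 = 5. HB_2(5) = 2^2 + 1. Bump = 28. G_1 = 27.
G_1 = 27. HB_3(27) = 3^3. Bump = 256. G_2 = 255.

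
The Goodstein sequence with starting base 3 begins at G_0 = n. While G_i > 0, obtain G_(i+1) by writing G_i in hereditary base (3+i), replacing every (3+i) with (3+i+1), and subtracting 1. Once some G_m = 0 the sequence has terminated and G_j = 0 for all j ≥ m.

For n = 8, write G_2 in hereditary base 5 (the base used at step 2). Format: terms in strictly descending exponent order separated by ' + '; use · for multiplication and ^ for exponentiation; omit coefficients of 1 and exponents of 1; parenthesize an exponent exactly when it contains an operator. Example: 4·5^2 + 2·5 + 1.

(0) 8|_3 = 2·3 + 2 ↦ 2·4 + 2|_4 = 10 ⇒ 9
(1) 9|_4 = 2·4 + 1 ↦ 2·5 + 1|_5 = 11 ⇒ 10
(2) 10|_5 = 2·5 ↦ 2·6|_6 = 12 ⇒ 11

2·5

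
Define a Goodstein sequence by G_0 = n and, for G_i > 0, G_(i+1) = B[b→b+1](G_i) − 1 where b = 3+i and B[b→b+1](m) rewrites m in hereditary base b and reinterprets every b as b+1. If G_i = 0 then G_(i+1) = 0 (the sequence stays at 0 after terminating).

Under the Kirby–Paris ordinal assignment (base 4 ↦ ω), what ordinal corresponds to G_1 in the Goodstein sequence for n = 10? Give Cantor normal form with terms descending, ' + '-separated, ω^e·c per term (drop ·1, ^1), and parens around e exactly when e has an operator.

ω^2

[0] 10 ≡ 3^2 + 1 (base 3). Lift 4: 17. −1: 16.
[1] 16 ≡ 4^2 (base 4). Lift 5: 25. −1: 24.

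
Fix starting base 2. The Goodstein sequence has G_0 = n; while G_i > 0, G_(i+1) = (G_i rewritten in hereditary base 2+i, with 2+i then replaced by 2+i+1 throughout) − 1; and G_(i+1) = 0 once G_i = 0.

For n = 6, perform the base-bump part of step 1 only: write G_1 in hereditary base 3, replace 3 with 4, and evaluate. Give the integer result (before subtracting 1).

258

[0] 6 ≡ 2^2 + 2 (base 2). Lift 3: 30. −1: 29.
[1] 29 ≡ 3^3 + 2 (base 3). Lift 4: 258. −1: 257.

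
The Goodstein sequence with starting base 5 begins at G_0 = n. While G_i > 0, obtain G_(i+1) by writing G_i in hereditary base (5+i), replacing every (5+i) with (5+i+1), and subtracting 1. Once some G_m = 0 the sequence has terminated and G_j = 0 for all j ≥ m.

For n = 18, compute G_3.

G_0 = 18. HB_5(18) = 3·5 + 3. Bump = 21. G_1 = 20.
G_1 = 20. HB_6(20) = 3·6 + 2. Bump = 23. G_2 = 22.
G_2 = 22. HB_7(22) = 3·7 + 1. Bump = 25. G_3 = 24.
G_3 = 24. HB_8(24) = 3·8. Bump = 27. G_4 = 26.

24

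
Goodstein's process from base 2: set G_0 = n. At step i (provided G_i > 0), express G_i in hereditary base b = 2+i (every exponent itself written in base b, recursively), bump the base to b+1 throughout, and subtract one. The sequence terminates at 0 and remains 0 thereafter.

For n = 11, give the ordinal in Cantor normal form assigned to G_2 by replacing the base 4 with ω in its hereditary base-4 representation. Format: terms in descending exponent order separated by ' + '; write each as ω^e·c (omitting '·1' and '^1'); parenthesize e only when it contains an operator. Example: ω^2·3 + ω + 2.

step 0: 11 = 2^(2 + 1) + 2 + 1; sub 3 for 2: 3^(3 + 1) + 3 + 1; = 85; G_1 = 85−1 = 84
step 1: 84 = 3^(3 + 1) + 3; sub 4 for 3: 4^(4 + 1) + 4; = 1028; G_2 = 1028−1 = 1027
step 2: 1027 = 4^(4 + 1) + 3; sub 5 for 4: 5^(5 + 1) + 3; = 15628; G_3 = 15628−1 = 15627

ω^(ω + 1) + 3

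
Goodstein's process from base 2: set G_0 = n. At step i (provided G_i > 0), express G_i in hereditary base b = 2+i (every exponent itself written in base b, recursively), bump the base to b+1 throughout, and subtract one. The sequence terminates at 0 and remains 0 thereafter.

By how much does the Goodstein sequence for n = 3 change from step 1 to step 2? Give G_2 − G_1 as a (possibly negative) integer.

i=0: 3 = 2 + 1 (b=2); 2→3: 3 + 1 = 4; 4−1 = 3
i=1: 3 = 3 (b=3); 3→4: 4 = 4; 4−1 = 3

0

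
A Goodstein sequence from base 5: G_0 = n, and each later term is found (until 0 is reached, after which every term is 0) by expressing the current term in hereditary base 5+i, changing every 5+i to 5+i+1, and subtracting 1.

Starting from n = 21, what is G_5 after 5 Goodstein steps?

33

step 0: 21 = 4·5 + 1; sub 6 for 5: 4·6 + 1; = 25; G_1 = 25−1 = 24
step 1: 24 = 4·6; sub 7 for 6: 4·7; = 28; G_2 = 28−1 = 27
step 2: 27 = 3·7 + 6; sub 8 for 7: 3·8 + 6; = 30; G_3 = 30−1 = 29
step 3: 29 = 3·8 + 5; sub 9 for 8: 3·9 + 5; = 32; G_4 = 32−1 = 31
step 4: 31 = 3·9 + 4; sub 10 for 9: 3·10 + 4; = 34; G_5 = 34−1 = 33
step 5: 33 = 3·10 + 3; sub 11 for 10: 3·11 + 3; = 36; G_6 = 36−1 = 35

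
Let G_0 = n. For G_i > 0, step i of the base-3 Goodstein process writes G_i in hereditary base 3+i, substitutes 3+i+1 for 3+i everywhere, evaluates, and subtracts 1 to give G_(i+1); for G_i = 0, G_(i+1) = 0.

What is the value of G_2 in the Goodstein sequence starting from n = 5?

5 —HB3→ 3 + 2 —bump→ 4 + 2 = 6 —(−1)→ 5
5 —HB4→ 4 + 1 —bump→ 5 + 1 = 6 —(−1)→ 5
5 —HB5→ 5 —bump→ 6 = 6 —(−1)→ 5

5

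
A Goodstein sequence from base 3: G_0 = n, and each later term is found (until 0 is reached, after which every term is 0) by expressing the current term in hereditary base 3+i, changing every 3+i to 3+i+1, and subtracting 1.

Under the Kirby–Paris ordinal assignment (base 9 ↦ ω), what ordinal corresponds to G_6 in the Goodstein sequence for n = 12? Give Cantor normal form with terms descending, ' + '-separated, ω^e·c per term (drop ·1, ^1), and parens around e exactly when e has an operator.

ω·7 + 6

base 3: 12 = 3^2 + 3; at 4: 4^2 + 4 = 20; next = 19
base 4: 19 = 4^2 + 3; at 5: 5^2 + 3 = 28; next = 27
base 5: 27 = 5^2 + 2; at 6: 6^2 + 2 = 38; next = 37
base 6: 37 = 6^2 + 1; at 7: 7^2 + 1 = 50; next = 49
base 7: 49 = 7^2; at 8: 8^2 = 64; next = 63
base 8: 63 = 7·8 + 7; at 9: 7·9 + 7 = 70; next = 69
base 9: 69 = 7·9 + 6; at 10: 7·10 + 6 = 76; next = 75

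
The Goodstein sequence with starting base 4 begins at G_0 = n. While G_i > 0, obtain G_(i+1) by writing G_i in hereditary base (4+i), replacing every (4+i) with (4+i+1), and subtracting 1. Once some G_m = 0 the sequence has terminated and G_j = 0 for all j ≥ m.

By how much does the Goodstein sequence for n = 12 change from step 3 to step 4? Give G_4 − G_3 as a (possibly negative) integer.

12 —HB4→ 3·4 —bump→ 3·5 = 15 —(−1)→ 14
14 —HB5→ 2·5 + 4 —bump→ 2·6 + 4 = 16 —(−1)→ 15
15 —HB6→ 2·6 + 3 —bump→ 2·7 + 3 = 17 —(−1)→ 16
16 —HB7→ 2·7 + 2 —bump→ 2·8 + 2 = 18 —(−1)→ 17

1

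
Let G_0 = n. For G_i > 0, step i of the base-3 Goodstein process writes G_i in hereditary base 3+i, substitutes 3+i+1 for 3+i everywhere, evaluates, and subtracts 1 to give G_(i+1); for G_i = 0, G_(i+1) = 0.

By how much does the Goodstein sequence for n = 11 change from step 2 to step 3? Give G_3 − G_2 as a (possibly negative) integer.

10

(0) 11|_3 = 3^2 + 2 ↦ 4^2 + 2|_4 = 18 ⇒ 17
(1) 17|_4 = 4^2 + 1 ↦ 5^2 + 1|_5 = 26 ⇒ 25
(2) 25|_5 = 5^2 ↦ 6^2|_6 = 36 ⇒ 35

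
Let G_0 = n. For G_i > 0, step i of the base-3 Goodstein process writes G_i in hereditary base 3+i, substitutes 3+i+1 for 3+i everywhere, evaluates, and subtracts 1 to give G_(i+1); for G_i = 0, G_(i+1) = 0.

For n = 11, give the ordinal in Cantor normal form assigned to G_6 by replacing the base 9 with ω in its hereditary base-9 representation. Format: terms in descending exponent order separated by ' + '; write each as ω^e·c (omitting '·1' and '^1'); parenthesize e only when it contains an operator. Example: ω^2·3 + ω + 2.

[0] 11 ≡ 3^2 + 2 (base 3). Lift 4: 18. −1: 17.
[1] 17 ≡ 4^2 + 1 (base 4). Lift 5: 26. −1: 25.
[2] 25 ≡ 5^2 (base 5). Lift 6: 36. −1: 35.
[3] 35 ≡ 5·6 + 5 (base 6). Lift 7: 40. −1: 39.
[4] 39 ≡ 5·7 + 4 (base 7). Lift 8: 44. −1: 43.
[5] 43 ≡ 5·8 + 3 (base 8). Lift 9: 48. −1: 47.
[6] 47 ≡ 5·9 + 2 (base 9). Lift 10: 52. −1: 51.

ω·5 + 2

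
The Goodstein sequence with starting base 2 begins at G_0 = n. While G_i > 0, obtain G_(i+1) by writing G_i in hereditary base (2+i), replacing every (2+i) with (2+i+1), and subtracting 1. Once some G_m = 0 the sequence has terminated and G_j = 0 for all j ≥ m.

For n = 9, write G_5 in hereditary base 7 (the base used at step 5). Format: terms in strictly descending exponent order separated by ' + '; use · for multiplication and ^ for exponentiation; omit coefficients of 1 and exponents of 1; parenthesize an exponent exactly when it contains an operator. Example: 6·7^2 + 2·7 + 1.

[0] 9 ≡ 2^(2 + 1) + 1 (base 2). Lift 3: 82. −1: 81.
[1] 81 ≡ 3^(3 + 1) (base 3). Lift 4: 1024. −1: 1023.
[2] 1023 ≡ 3·4^4 + 3·4^3 + 3·4^2 + 3·4 + 3 (base 4). Lift 5: 9843. −1: 9842.
[3] 9842 ≡ 3·5^5 + 3·5^3 + 3·5^2 + 3·5 + 2 (base 5). Lift 6: 140744. −1: 140743.
[4] 140743 ≡ 3·6^6 + 3·6^3 + 3·6^2 + 3·6 + 1 (base 6). Lift 7: 2471827. −1: 2471826.

3·7^7 + 3·7^3 + 3·7^2 + 3·7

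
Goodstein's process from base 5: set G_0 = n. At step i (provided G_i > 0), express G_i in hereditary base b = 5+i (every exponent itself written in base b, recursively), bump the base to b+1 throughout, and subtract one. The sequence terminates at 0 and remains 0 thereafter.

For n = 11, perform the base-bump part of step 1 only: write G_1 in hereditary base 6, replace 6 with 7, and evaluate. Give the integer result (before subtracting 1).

i=0: 11 = 2·5 + 1 (b=5); 5→6: 2·6 + 1 = 13; 13−1 = 12
i=1: 12 = 2·6 (b=6); 6→7: 2·7 = 14; 14−1 = 13

14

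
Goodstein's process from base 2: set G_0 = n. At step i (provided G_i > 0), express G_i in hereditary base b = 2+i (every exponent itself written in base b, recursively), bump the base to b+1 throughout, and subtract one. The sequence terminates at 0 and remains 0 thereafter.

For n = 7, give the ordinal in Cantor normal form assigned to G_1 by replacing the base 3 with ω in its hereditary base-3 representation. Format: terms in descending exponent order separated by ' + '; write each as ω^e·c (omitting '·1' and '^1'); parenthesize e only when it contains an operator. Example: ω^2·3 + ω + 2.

ω^ω + ω

[0] 7 ≡ 2^2 + 2 + 1 (base 2). Lift 3: 31. −1: 30.
[1] 30 ≡ 3^3 + 3 (base 3). Lift 4: 260. −1: 259.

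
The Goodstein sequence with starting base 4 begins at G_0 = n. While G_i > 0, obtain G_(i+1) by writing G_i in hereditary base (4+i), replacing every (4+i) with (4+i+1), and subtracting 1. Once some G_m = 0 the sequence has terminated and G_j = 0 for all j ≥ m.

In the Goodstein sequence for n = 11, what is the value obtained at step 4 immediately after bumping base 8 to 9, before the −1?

16

G_0=11  [base 4] 2·4 + 3  →[4↦5]→  2·5 + 3 = 13  −1 ⇒ G_1=12
G_1=12  [base 5] 2·5 + 2  →[5↦6]→  2·6 + 2 = 14  −1 ⇒ G_2=13
G_2=13  [base 6] 2·6 + 1  →[6↦7]→  2·7 + 1 = 15  −1 ⇒ G_3=14
G_3=14  [base 7] 2·7  →[7↦8]→  2·8 = 16  −1 ⇒ G_4=15
G_4=15  [base 8] 8 + 7  →[8↦9]→  9 + 7 = 16  −1 ⇒ G_5=15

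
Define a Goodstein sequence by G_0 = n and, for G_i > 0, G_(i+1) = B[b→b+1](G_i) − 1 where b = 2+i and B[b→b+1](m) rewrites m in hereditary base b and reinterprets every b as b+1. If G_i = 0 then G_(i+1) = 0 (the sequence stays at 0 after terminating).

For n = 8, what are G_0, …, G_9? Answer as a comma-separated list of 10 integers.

8, 80, 553, 6310, 93395, 1647195, 33554571, 774841151, 20000000211, 570623341475

(0) 8|_2 = 2^(2 + 1) ↦ 3^(3 + 1)|_3 = 81 ⇒ 80
(1) 80|_3 = 2·3^3 + 2·3^2 + 2·3 + 2 ↦ 2·4^4 + 2·4^2 + 2·4 + 2|_4 = 554 ⇒ 553
(2) 553|_4 = 2·4^4 + 2·4^2 + 2·4 + 1 ↦ 2·5^5 + 2·5^2 + 2·5 + 1|_5 = 6311 ⇒ 6310
(3) 6310|_5 = 2·5^5 + 2·5^2 + 2·5 ↦ 2·6^6 + 2·6^2 + 2·6|_6 = 93396 ⇒ 93395
(4) 93395|_6 = 2·6^6 + 2·6^2 + 6 + 5 ↦ 2·7^7 + 2·7^2 + 7 + 5|_7 = 1647196 ⇒ 1647195
(5) 1647195|_7 = 2·7^7 + 2·7^2 + 7 + 4 ↦ 2·8^8 + 2·8^2 + 8 + 4|_8 = 33554572 ⇒ 33554571
(6) 33554571|_8 = 2·8^8 + 2·8^2 + 8 + 3 ↦ 2·9^9 + 2·9^2 + 9 + 3|_9 = 774841152 ⇒ 774841151
(7) 774841151|_9 = 2·9^9 + 2·9^2 + 9 + 2 ↦ 2·10^10 + 2·10^2 + 10 + 2|_10 = 20000000212 ⇒ 20000000211
(8) 20000000211|_10 = 2·10^10 + 2·10^2 + 10 + 1 ↦ 2·11^11 + 2·11^2 + 11 + 1|_11 = 570623341476 ⇒ 570623341475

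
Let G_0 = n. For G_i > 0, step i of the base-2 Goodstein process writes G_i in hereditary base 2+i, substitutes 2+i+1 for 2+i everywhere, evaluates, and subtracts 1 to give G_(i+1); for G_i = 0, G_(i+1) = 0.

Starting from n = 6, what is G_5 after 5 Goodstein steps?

98039

6 —HB2→ 2^2 + 2 —bump→ 3^3 + 3 = 30 —(−1)→ 29
29 —HB3→ 3^3 + 2 —bump→ 4^4 + 2 = 258 —(−1)→ 257
257 —HB4→ 4^4 + 1 —bump→ 5^5 + 1 = 3126 —(−1)→ 3125
3125 —HB5→ 5^5 —bump→ 6^6 = 46656 —(−1)→ 46655
46655 —HB6→ 5·6^5 + 5·6^4 + 5·6^3 + 5·6^2 + 5·6 + 5 —bump→ 5·7^5 + 5·7^4 + 5·7^3 + 5·7^2 + 5·7 + 5 = 98040 —(−1)→ 98039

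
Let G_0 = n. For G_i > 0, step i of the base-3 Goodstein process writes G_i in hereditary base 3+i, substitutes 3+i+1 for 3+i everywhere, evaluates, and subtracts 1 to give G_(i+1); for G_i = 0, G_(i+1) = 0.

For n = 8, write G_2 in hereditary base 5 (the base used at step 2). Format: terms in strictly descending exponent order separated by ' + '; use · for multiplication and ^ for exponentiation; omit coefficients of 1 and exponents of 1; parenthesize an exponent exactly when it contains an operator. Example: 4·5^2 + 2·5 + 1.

i=0: 8 = 2·3 + 2 (b=3); 3→4: 2·4 + 2 = 10; 10−1 = 9
i=1: 9 = 2·4 + 1 (b=4); 4→5: 2·5 + 1 = 11; 11−1 = 10

2·5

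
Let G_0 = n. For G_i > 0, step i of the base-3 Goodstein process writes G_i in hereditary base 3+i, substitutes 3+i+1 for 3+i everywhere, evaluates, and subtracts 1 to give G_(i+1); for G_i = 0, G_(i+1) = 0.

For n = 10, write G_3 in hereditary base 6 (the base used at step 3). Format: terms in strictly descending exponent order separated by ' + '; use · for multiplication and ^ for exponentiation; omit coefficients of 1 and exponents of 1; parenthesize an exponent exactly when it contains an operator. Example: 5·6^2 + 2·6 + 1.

10 —HB3→ 3^2 + 1 —bump→ 4^2 + 1 = 17 —(−1)→ 16
16 —HB4→ 4^2 —bump→ 5^2 = 25 —(−1)→ 24
24 —HB5→ 4·5 + 4 —bump→ 4·6 + 4 = 28 —(−1)→ 27
27 —HB6→ 4·6 + 3 —bump→ 4·7 + 3 = 31 —(−1)→ 30

4·6 + 3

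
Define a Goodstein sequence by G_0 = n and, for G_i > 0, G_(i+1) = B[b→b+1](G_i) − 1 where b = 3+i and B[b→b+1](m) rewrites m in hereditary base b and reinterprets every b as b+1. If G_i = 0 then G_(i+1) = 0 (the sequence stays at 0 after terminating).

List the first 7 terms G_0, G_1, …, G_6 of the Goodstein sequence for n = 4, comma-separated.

step 0: 4 = 3 + 1; sub 4 for 3: 4 + 1; = 5; G_1 = 5−1 = 4
step 1: 4 = 4; sub 5 for 4: 5; = 5; G_2 = 5−1 = 4
step 2: 4 = 4; sub 6 for 5: 4; = 4; G_3 = 4−1 = 3
step 3: 3 = 3; sub 7 for 6: 3; = 3; G_4 = 3−1 = 2
step 4: 2 = 2; sub 8 for 7: 2; = 2; G_5 = 2−1 = 1
step 5: 1 = 1; sub 9 for 8: 1; = 1; G_6 = 1−1 = 0

4, 4, 4, 3, 2, 1, 0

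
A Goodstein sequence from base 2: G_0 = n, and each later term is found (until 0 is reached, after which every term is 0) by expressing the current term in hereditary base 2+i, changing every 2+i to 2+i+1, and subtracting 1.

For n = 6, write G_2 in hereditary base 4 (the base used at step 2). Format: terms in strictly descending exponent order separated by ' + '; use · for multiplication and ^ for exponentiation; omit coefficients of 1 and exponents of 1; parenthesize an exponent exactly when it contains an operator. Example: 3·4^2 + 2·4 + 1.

[0] 6 ≡ 2^2 + 2 (base 2). Lift 3: 30. −1: 29.
[1] 29 ≡ 3^3 + 2 (base 3). Lift 4: 258. −1: 257.
[2] 257 ≡ 4^4 + 1 (base 4). Lift 5: 3126. −1: 3125.

4^4 + 1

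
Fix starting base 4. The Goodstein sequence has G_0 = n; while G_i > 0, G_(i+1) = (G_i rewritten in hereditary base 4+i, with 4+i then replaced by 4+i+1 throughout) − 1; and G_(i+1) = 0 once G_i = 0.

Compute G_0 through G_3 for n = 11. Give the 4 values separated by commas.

11, 12, 13, 14

G_0=11  [base 4] 2·4 + 3  →[4↦5]→  2·5 + 3 = 13  −1 ⇒ G_1=12
G_1=12  [base 5] 2·5 + 2  →[5↦6]→  2·6 + 2 = 14  −1 ⇒ G_2=13
G_2=13  [base 6] 2·6 + 1  →[6↦7]→  2·7 + 1 = 15  −1 ⇒ G_3=14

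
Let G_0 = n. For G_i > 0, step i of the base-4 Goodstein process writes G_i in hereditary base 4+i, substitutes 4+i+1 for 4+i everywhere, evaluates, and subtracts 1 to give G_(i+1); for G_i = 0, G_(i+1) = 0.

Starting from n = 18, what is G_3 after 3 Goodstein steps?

48

G_0=18  [base 4] 4^2 + 2  →[4↦5]→  5^2 + 2 = 27  −1 ⇒ G_1=26
G_1=26  [base 5] 5^2 + 1  →[5↦6]→  6^2 + 1 = 37  −1 ⇒ G_2=36
G_2=36  [base 6] 6^2  →[6↦7]→  7^2 = 49  −1 ⇒ G_3=48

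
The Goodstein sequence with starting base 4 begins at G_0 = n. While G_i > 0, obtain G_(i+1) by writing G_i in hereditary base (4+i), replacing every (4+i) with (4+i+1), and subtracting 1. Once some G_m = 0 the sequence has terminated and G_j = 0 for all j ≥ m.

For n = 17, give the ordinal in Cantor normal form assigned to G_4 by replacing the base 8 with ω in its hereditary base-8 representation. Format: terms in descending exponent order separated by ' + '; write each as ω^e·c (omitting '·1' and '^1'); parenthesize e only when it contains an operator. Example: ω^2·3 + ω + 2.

ω·5 + 3

base 4: 17 = 4^2 + 1; at 5: 5^2 + 1 = 26; next = 25
base 5: 25 = 5^2; at 6: 6^2 = 36; next = 35
base 6: 35 = 5·6 + 5; at 7: 5·7 + 5 = 40; next = 39
base 7: 39 = 5·7 + 4; at 8: 5·8 + 4 = 44; next = 43
base 8: 43 = 5·8 + 3; at 9: 5·9 + 3 = 48; next = 47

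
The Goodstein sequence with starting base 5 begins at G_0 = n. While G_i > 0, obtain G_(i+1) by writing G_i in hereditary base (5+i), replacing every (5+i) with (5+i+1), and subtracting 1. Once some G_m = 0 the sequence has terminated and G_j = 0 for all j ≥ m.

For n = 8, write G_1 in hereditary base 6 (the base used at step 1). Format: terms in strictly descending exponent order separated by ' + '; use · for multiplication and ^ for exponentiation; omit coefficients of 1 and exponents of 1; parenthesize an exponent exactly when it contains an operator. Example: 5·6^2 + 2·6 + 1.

6 + 2

G_0 = 8. HB_5(8) = 5 + 3. Bump = 9. G_1 = 8.
G_1 = 8. HB_6(8) = 6 + 2. Bump = 9. G_2 = 8.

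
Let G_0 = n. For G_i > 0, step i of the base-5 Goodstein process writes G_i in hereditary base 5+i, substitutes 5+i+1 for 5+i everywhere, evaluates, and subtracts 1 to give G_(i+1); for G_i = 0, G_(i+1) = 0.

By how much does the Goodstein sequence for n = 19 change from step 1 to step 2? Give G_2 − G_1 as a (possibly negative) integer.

G_0 = 19. HB_5(19) = 3·5 + 4. Bump = 22. G_1 = 21.
G_1 = 21. HB_6(21) = 3·6 + 3. Bump = 24. G_2 = 23.

2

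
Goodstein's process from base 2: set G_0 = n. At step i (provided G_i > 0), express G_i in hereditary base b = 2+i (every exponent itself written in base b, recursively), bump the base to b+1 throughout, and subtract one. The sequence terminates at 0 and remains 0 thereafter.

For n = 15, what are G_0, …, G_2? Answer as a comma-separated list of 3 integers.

G_0=15  [base 2] 2^(2 + 1) + 2^2 + 2 + 1  →[2↦3]→  3^(3 + 1) + 3^3 + 3 + 1 = 112  −1 ⇒ G_1=111
G_1=111  [base 3] 3^(3 + 1) + 3^3 + 3  →[3↦4]→  4^(4 + 1) + 4^4 + 4 = 1284  −1 ⇒ G_2=1283

15, 111, 1283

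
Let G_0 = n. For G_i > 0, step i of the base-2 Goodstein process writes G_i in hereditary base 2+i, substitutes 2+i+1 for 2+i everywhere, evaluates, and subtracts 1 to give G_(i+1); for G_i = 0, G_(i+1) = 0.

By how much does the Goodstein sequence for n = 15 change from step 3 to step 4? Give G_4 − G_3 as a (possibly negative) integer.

i=0: 15 = 2^(2 + 1) + 2^2 + 2 + 1 (b=2); 2→3: 3^(3 + 1) + 3^3 + 3 + 1 = 112; 112−1 = 111
i=1: 111 = 3^(3 + 1) + 3^3 + 3 (b=3); 3→4: 4^(4 + 1) + 4^4 + 4 = 1284; 1284−1 = 1283
i=2: 1283 = 4^(4 + 1) + 4^4 + 3 (b=4); 4→5: 5^(5 + 1) + 5^5 + 3 = 18753; 18753−1 = 18752
i=3: 18752 = 5^(5 + 1) + 5^5 + 2 (b=5); 5→6: 6^(6 + 1) + 6^6 + 2 = 326594; 326594−1 = 326593

307841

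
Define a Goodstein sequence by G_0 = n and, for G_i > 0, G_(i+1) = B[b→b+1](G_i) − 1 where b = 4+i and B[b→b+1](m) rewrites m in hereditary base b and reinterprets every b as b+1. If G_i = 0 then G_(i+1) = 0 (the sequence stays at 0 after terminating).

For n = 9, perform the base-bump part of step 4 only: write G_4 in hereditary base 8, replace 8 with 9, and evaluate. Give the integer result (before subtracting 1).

12

base 4: 9 = 2·4 + 1; at 5: 2·5 + 1 = 11; next = 10
base 5: 10 = 2·5; at 6: 2·6 = 12; next = 11
base 6: 11 = 6 + 5; at 7: 7 + 5 = 12; next = 11
base 7: 11 = 7 + 4; at 8: 8 + 4 = 12; next = 11
base 8: 11 = 8 + 3; at 9: 9 + 3 = 12; next = 11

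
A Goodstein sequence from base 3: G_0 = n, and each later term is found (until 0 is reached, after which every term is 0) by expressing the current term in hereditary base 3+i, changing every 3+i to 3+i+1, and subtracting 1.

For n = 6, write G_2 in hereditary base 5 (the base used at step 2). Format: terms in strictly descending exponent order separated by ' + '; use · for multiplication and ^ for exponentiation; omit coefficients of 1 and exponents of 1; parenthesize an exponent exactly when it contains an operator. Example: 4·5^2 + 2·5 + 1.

5 + 2

(0) 6|_3 = 2·3 ↦ 2·4|_4 = 8 ⇒ 7
(1) 7|_4 = 4 + 3 ↦ 5 + 3|_5 = 8 ⇒ 7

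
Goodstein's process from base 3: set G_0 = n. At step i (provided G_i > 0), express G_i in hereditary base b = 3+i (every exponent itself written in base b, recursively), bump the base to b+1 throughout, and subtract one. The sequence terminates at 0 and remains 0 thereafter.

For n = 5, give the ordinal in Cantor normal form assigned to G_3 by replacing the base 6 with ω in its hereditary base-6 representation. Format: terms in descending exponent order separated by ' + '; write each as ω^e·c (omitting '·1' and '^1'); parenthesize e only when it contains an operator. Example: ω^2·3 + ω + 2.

5 —HB3→ 3 + 2 —bump→ 4 + 2 = 6 —(−1)→ 5
5 —HB4→ 4 + 1 —bump→ 5 + 1 = 6 —(−1)→ 5
5 —HB5→ 5 —bump→ 6 = 6 —(−1)→ 5
5 —HB6→ 5 —bump→ 5 = 5 —(−1)→ 4

5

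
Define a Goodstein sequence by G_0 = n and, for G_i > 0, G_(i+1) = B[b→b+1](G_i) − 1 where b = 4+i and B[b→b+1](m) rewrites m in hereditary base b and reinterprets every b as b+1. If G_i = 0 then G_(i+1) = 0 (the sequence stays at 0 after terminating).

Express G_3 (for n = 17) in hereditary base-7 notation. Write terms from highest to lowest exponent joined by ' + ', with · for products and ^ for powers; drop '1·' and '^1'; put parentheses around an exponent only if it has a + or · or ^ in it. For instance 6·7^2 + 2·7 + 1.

[0] 17 ≡ 4^2 + 1 (base 4). Lift 5: 26. −1: 25.
[1] 25 ≡ 5^2 (base 5). Lift 6: 36. −1: 35.
[2] 35 ≡ 5·6 + 5 (base 6). Lift 7: 40. −1: 39.
[3] 39 ≡ 5·7 + 4 (base 7). Lift 8: 44. −1: 43.

5·7 + 4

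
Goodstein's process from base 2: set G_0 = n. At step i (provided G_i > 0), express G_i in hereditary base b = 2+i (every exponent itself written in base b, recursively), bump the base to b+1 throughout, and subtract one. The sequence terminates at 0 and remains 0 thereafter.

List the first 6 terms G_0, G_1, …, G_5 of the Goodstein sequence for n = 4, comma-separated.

4, 26, 41, 60, 83, 109

[0] 4 ≡ 2^2 (base 2). Lift 3: 27. −1: 26.
[1] 26 ≡ 2·3^2 + 2·3 + 2 (base 3). Lift 4: 42. −1: 41.
[2] 41 ≡ 2·4^2 + 2·4 + 1 (base 4). Lift 5: 61. −1: 60.
[3] 60 ≡ 2·5^2 + 2·5 (base 5). Lift 6: 84. −1: 83.
[4] 83 ≡ 2·6^2 + 6 + 5 (base 6). Lift 7: 110. −1: 109.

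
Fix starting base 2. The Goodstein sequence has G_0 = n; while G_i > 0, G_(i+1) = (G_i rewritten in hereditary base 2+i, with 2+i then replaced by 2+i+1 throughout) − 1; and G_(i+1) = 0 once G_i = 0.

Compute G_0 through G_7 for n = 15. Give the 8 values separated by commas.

i=0: 15 = 2^(2 + 1) + 2^2 + 2 + 1 (b=2); 2→3: 3^(3 + 1) + 3^3 + 3 + 1 = 112; 112−1 = 111
i=1: 111 = 3^(3 + 1) + 3^3 + 3 (b=3); 3→4: 4^(4 + 1) + 4^4 + 4 = 1284; 1284−1 = 1283
i=2: 1283 = 4^(4 + 1) + 4^4 + 3 (b=4); 4→5: 5^(5 + 1) + 5^5 + 3 = 18753; 18753−1 = 18752
i=3: 18752 = 5^(5 + 1) + 5^5 + 2 (b=5); 5→6: 6^(6 + 1) + 6^6 + 2 = 326594; 326594−1 = 326593
i=4: 326593 = 6^(6 + 1) + 6^6 + 1 (b=6); 6→7: 7^(7 + 1) + 7^7 + 1 = 6588345; 6588345−1 = 6588344
i=5: 6588344 = 7^(7 + 1) + 7^7 (b=7); 7→8: 8^(8 + 1) + 8^8 = 150994944; 150994944−1 = 150994943
i=6: 150994943 = 8^(8 + 1) + 7·8^7 + 7·8^6 + 7·8^5 + 7·8^4 + 7·8^3 + 7·8^2 + 7·8 + 7 (b=8); 8→9: 9^(9 + 1) + 7·9^7 + 7·9^6 + 7·9^5 + 7·9^4 + 7·9^3 + 7·9^2 + 7·9 + 7 = 3524450281; 3524450281−1 = 3524450280

15, 111, 1283, 18752, 326593, 6588344, 150994943, 3524450280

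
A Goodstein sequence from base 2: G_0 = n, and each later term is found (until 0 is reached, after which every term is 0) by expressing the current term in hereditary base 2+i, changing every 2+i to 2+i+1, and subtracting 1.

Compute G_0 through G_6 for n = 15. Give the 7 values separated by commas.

15, 111, 1283, 18752, 326593, 6588344, 150994943

G_0=15  [base 2] 2^(2 + 1) + 2^2 + 2 + 1  →[2↦3]→  3^(3 + 1) + 3^3 + 3 + 1 = 112  −1 ⇒ G_1=111
G_1=111  [base 3] 3^(3 + 1) + 3^3 + 3  →[3↦4]→  4^(4 + 1) + 4^4 + 4 = 1284  −1 ⇒ G_2=1283
G_2=1283  [base 4] 4^(4 + 1) + 4^4 + 3  →[4↦5]→  5^(5 + 1) + 5^5 + 3 = 18753  −1 ⇒ G_3=18752
G_3=18752  [base 5] 5^(5 + 1) + 5^5 + 2  →[5↦6]→  6^(6 + 1) + 6^6 + 2 = 326594  −1 ⇒ G_4=326593
G_4=326593  [base 6] 6^(6 + 1) + 6^6 + 1  →[6↦7]→  7^(7 + 1) + 7^7 + 1 = 6588345  −1 ⇒ G_5=6588344
G_5=6588344  [base 7] 7^(7 + 1) + 7^7  →[7↦8]→  8^(8 + 1) + 8^8 = 150994944  −1 ⇒ G_6=150994943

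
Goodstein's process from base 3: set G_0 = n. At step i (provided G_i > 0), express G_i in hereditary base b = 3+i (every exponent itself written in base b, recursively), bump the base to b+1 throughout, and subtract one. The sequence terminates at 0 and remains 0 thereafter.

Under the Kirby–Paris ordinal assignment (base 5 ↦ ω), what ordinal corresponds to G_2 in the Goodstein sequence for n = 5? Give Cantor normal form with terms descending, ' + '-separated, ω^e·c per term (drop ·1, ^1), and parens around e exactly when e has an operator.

ω

G_0 = 5. HB_3(5) = 3 + 2. Bump = 6. G_1 = 5.
G_1 = 5. HB_4(5) = 4 + 1. Bump = 6. G_2 = 5.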